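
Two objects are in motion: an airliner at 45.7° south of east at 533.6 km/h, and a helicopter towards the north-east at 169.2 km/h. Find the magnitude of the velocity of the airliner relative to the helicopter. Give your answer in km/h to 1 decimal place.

Taking east as x and north as y: airliner velocity = (372.674, -381.894) km/h; helicopter velocity = (119.642, 119.642) km/h.
Velocity of airliner relative to helicopter = (372.674, -381.894) − (119.642, 119.642) = (253.032, -501.536) km/h.
Magnitude = |(253.032, -501.536)| = 561.751 km/h.

561.8 km/h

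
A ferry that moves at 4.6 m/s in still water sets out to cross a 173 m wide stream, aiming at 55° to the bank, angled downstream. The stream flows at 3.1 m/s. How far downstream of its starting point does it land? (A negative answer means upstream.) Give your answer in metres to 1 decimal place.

263.5 m

Perpendicular speed = 3.768 m/s; crossing time = 173 / 3.768 = 45.912 s.
Net downstream speed = 5.738 m/s.
Drift = 5.738 × 45.912 = 263.462 m (downstream).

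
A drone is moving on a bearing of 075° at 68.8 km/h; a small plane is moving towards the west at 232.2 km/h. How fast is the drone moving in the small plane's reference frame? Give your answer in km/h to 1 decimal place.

299.2 km/h

Taking east as x and north as y: drone velocity = (66.456, 17.807) km/h; small plane velocity = (-232.200, 0.000) km/h.
Velocity of drone relative to small plane = (66.456, 17.807) − (-232.200, 0.000) = (298.656, 17.807) km/h.
Magnitude = |(298.656, 17.807)| = 299.186 km/h.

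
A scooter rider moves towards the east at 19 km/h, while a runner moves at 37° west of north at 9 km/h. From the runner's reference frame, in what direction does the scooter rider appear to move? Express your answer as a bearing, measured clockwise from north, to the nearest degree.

106°

Taking east as x and north as y: scooter rider velocity = (19.000, 0.000) km/h; runner velocity = (-5.416, 7.188) km/h.
Velocity of scooter rider relative to runner = (19.000, 0.000) − (-5.416, 7.188) = (24.416, -7.188) km/h.
Bearing = atan2(24.42, -7.19) = 106.40° clockwise from north.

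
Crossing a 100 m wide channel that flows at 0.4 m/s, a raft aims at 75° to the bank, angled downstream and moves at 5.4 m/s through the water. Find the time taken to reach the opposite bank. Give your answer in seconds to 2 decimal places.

The component of the raft's velocity perpendicular to the bank is 5.4 × sin 75° = 5.216 m/s.
The current is parallel to the bank, so it does not affect the crossing time.
Time = 100 / 5.216 = 19.172 s.

19.17 s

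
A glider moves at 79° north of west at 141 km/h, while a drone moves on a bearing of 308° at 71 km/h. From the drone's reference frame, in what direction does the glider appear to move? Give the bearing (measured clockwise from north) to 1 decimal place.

017.1°

Taking east as x and north as y: glider velocity = (-26.904, 138.409) km/h; drone velocity = (-55.949, 43.712) km/h.
Velocity of glider relative to drone = (-26.904, 138.409) − (-55.949, 43.712) = (29.045, 94.697) km/h.
Bearing = atan2(29.04, 94.70) = 17.05° clockwise from north.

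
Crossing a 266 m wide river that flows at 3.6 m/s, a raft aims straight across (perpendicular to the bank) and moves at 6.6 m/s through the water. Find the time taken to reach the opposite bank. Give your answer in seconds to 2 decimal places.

40.30 s

The component of the raft's velocity perpendicular to the bank is 6.6 m/s.
The flow acts along the bank and has no component across it.
Time = 266 / 6.600 = 40.303 s.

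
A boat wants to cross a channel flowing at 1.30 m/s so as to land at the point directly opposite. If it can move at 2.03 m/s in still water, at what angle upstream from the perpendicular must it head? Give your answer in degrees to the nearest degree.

40°

To cancel the current, the upstream component of the boat's velocity must equal the flow: 2.03 sin θ = 1.30.
sin θ = 1.30 / 2.03 = 0.6404.
θ = arcsin(0.6404) = 39.821°.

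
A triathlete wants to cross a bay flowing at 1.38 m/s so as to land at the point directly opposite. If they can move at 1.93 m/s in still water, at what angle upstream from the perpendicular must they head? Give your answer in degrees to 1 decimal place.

45.6°

To cancel the current, the upstream component of the triathlete's velocity must equal the flow: 1.93 sin θ = 1.38.
sin θ = 1.38 / 1.93 = 0.7150.
θ = arcsin(0.7150) = 45.645°.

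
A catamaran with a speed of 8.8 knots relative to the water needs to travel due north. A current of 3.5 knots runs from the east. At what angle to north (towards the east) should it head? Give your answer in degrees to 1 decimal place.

The current pushes perpendicular to the desired track; the heading must have a component into the current equal to 3.5 knots: 8.8 sin θ = 3.5.
sin θ = 0.3977, so θ = 23.436°.

23.4°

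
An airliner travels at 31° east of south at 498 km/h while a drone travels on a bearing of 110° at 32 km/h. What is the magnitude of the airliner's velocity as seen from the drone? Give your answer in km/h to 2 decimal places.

473.56 km/h

Taking east as x and north as y: airliner velocity = (256.489, -426.869) km/h; drone velocity = (30.070, -10.945) km/h.
Velocity of airliner relative to drone = (256.489, -426.869) − (30.070, -10.945) = (226.419, -415.925) km/h.
Magnitude = |(226.419, -415.925)| = 473.560 km/h.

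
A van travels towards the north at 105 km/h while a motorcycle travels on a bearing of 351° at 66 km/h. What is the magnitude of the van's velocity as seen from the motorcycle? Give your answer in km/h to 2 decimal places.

41.13 km/h

Taking east as x and north as y: van velocity = (0.000, 105.000) km/h; motorcycle velocity = (-10.325, 65.187) km/h.
Velocity of van relative to motorcycle = (0.000, 105.000) − (-10.325, 65.187) = (10.325, 39.813) km/h.
Magnitude = |(10.325, 39.813)| = 41.130 km/h.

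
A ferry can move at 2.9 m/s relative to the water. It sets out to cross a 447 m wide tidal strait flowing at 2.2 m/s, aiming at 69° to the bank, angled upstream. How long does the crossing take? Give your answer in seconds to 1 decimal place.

The component of the ferry's velocity perpendicular to the bank is 2.9 × sin 69° = 2.707 m/s.
The flow acts along the bank and has no component across it.
Time = 447 / 2.707 = 165.104 s.

165.1 s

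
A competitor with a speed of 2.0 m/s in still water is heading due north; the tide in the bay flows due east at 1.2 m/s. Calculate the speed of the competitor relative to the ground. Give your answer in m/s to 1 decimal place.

2.3 m/s

Taking east as x and north as y: velocity relative to the water = (0.000, 2.000) m/s; the water relative to ground = (1.200, 0.000) m/s.
Velocity relative to ground = (0.000, 2.000) + (1.200, 0.000) = (1.200, 2.000) m/s.
Speed = |(1.200, 2.000)| = 2.332 m/s.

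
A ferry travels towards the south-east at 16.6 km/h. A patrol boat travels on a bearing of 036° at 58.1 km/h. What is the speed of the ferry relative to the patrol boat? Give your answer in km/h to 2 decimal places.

Taking east as x and north as y: ferry velocity = (11.738, -11.738) km/h; patrol boat velocity = (34.150, 47.004) km/h.
Velocity of ferry relative to patrol boat = (11.738, -11.738) − (34.150, 47.004) = (-22.412, -58.742) km/h.
Magnitude = |(-22.412, -58.742)| = 62.872 km/h.

62.87 km/h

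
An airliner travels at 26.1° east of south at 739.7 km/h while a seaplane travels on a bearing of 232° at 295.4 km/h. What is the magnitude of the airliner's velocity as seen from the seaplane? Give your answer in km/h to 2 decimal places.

Taking east as x and north as y: airliner velocity = (325.423, -664.271) km/h; seaplane velocity = (-232.778, -181.866) km/h.
Velocity of airliner relative to seaplane = (325.423, -664.271) − (-232.778, -181.866) = (558.201, -482.405) km/h.
Magnitude = |(558.201, -482.405)| = 737.769 km/h.

737.77 km/h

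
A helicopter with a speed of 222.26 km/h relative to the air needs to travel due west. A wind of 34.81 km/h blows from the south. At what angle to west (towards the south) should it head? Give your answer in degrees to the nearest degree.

The wind pushes perpendicular to the desired track; the heading must have a component into the wind equal to 34.81 km/h: 222.26 sin θ = 34.81.
sin θ = 0.1566, so θ = 9.011°.

9°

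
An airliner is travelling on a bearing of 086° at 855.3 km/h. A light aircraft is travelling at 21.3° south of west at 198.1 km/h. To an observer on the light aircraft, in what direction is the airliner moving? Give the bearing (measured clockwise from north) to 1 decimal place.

082.8°

Taking east as x and north as y: airliner velocity = (853.217, 59.663) km/h; light aircraft velocity = (-184.568, -71.960) km/h.
Velocity of airliner relative to light aircraft = (853.217, 59.663) − (-184.568, -71.960) = (1037.785, 131.623) km/h.
Bearing = atan2(1037.78, 131.62) = 82.77° clockwise from north.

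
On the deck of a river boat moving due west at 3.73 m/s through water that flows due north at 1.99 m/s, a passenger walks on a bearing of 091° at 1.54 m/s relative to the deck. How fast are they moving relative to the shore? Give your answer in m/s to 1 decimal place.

2.9 m/s

In east/north components (m/s): passenger relative to river boat = (1.540, -0.027); river boat relative to water = (-3.730, 0.000); water relative to ground = (0.000, 1.990).
Sum = (-2.190, 1.963) m/s.
Speed = |(-2.190, 1.963)| = 2.941 m/s.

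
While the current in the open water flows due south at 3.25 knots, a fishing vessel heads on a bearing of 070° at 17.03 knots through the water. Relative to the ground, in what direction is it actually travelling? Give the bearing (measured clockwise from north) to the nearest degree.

081°

Taking east as x and north as y: velocity relative to the water = (16.003, 5.825) knots; the water relative to ground = (0.000, -3.250) knots.
Velocity relative to ground = (16.003, 5.825) + (0.000, -3.250) = (16.003, 2.575) knots.
Bearing = atan2(16.00, 2.57) = 80.86° clockwise from north.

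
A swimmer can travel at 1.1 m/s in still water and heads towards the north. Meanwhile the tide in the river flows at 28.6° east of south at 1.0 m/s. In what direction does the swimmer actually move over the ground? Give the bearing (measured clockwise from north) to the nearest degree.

Taking east as x and north as y: velocity relative to the water = (0.000, 1.100) m/s; the water relative to ground = (0.479, -0.878) m/s.
Velocity relative to ground = (0.000, 1.100) + (0.479, -0.878) = (0.479, 0.222) m/s.
Bearing = atan2(0.48, 0.22) = 65.12° clockwise from north.

065°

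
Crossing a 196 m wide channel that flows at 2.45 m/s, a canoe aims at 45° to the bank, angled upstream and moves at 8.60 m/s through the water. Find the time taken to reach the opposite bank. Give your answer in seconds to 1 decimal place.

32.2 s

The component of the canoe's velocity perpendicular to the bank is 8.60 × sin 45° = 6.081 m/s.
The current is parallel to the bank, so it does not affect the crossing time.
Time = 196 / 6.081 = 32.231 s.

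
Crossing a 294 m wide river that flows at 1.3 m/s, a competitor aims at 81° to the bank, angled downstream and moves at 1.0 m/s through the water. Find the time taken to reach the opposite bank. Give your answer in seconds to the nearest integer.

298 s

The component of the competitor's velocity perpendicular to the bank is 1.0 × sin 81° = 0.988 m/s.
The current is parallel to the bank, so it does not affect the crossing time.
Time = 294 / 0.988 = 297.665 s.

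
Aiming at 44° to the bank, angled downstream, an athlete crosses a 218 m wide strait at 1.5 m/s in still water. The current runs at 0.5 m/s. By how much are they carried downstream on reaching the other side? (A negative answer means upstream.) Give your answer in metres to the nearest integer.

Perpendicular speed = 1.042 m/s; crossing time = 218 / 1.042 = 209.216 s.
Net downstream speed = 1.579 m/s.
Drift = 1.579 × 209.216 = 330.353 m (downstream).

330 m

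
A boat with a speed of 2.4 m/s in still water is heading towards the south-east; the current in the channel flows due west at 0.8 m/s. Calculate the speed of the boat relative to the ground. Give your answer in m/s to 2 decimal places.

1.92 m/s

Taking east as x and north as y: velocity relative to the water = (1.697, -1.697) m/s; the water relative to ground = (-0.800, 0.000) m/s.
Velocity relative to ground = (1.697, -1.697) + (-0.800, 0.000) = (0.897, -1.697) m/s.
Speed = |(0.897, -1.697)| = 1.920 m/s.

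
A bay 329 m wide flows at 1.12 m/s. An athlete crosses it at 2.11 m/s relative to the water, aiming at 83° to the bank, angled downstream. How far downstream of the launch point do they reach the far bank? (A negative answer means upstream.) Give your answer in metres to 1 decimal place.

216.3 m

Perpendicular speed = 2.094 m/s; crossing time = 329 / 2.094 = 157.095 s.
Net downstream speed = 1.377 m/s.
Drift = 1.377 × 157.095 = 216.343 m (downstream).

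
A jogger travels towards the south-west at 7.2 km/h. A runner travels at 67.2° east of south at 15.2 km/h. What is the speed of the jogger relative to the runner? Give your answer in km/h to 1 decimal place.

Taking east as x and north as y: jogger velocity = (-5.091, -5.091) km/h; runner velocity = (14.012, -5.890) km/h.
Velocity of jogger relative to runner = (-5.091, -5.091) − (14.012, -5.890) = (-19.103, 0.799) km/h.
Magnitude = |(-19.103, 0.799)| = 19.120 km/h.

19.1 km/h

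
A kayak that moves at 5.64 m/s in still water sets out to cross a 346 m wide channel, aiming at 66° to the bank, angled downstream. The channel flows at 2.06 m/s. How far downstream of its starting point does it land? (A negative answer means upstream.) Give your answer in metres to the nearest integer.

Perpendicular speed = 5.152 m/s; crossing time = 346 / 5.152 = 67.153 s.
Net downstream speed = 4.354 m/s.
Drift = 4.354 × 67.153 = 292.385 m (downstream).

292 m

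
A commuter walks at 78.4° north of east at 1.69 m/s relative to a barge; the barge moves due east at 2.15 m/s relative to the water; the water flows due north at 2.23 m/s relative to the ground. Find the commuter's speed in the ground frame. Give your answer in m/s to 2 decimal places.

In east/north components (m/s): commuter relative to barge = (0.340, 1.655); barge relative to water = (2.150, 0.000); water relative to ground = (0.000, 2.230).
Sum = (2.490, 3.885) m/s.
Speed = |(2.490, 3.885)| = 4.615 m/s.

4.61 m/s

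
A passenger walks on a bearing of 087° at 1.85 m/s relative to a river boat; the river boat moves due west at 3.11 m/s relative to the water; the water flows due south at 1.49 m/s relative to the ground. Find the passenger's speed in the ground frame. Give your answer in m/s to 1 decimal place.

In east/north components (m/s): passenger relative to river boat = (1.847, 0.097); river boat relative to water = (-3.110, 0.000); water relative to ground = (0.000, -1.490).
Sum = (-1.263, -1.393) m/s.
Speed = |(-1.263, -1.393)| = 1.880 m/s.

1.9 m/s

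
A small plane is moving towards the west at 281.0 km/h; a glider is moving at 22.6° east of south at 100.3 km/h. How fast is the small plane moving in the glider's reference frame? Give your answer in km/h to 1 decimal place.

Taking east as x and north as y: small plane velocity = (-281.000, 0.000) km/h; glider velocity = (38.545, -92.598) km/h.
Velocity of small plane relative to glider = (-281.000, 0.000) − (38.545, -92.598) = (-319.545, 92.598) km/h.
Magnitude = |(-319.545, 92.598)| = 332.691 km/h.

332.7 km/h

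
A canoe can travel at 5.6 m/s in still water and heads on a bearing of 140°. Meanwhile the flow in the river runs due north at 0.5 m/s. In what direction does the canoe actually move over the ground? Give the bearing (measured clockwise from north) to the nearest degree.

Taking east as x and north as y: velocity relative to the water = (3.600, -4.290) m/s; the water relative to ground = (0.000, 0.500) m/s.
Velocity relative to ground = (3.600, -4.290) + (0.000, 0.500) = (3.600, -3.790) m/s.
Bearing = atan2(3.60, -3.79) = 136.47° clockwise from north.

136°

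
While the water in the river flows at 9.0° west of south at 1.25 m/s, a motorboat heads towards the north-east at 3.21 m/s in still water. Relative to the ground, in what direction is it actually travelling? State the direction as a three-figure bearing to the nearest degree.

063°

Taking east as x and north as y: velocity relative to the water = (2.270, 2.270) m/s; the water relative to ground = (-0.196, -1.235) m/s.
Velocity relative to ground = (2.270, 2.270) + (-0.196, -1.235) = (2.074, 1.035) m/s.
Bearing = atan2(2.07, 1.04) = 63.48° clockwise from north.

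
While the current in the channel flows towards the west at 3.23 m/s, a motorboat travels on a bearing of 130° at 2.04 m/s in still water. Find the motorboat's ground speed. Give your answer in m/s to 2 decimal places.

2.12 m/s

Taking east as x and north as y: velocity relative to the water = (1.563, -1.311) m/s; the water relative to ground = (-3.230, 0.000) m/s.
Velocity relative to ground = (1.563, -1.311) + (-3.230, 0.000) = (-1.667, -1.311) m/s.
Speed = |(-1.667, -1.311)| = 2.121 m/s.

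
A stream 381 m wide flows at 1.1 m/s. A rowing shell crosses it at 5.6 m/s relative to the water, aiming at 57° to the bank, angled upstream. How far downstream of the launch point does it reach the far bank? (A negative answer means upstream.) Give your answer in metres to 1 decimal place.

Perpendicular speed = 4.697 m/s; crossing time = 381 / 4.697 = 81.123 s.
Net downstream speed = -1.950 m/s.
Drift = -1.950 × 81.123 = -158.189 m (upstream).

-158.2 m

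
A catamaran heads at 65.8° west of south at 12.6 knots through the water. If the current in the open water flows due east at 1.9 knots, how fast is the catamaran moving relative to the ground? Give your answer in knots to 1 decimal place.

10.9 knots

Taking east as x and north as y: velocity relative to the water = (-11.493, -5.165) knots; the water relative to ground = (1.900, 0.000) knots.
Velocity relative to ground = (-11.493, -5.165) + (1.900, 0.000) = (-9.593, -5.165) knots.
Speed = |(-9.593, -5.165)| = 10.895 knots.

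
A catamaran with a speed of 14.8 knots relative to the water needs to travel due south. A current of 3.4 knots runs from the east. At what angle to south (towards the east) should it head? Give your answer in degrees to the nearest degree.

The current pushes perpendicular to the desired track; the heading must have a component into the current equal to 3.4 knots: 14.8 sin θ = 3.4.
sin θ = 0.2297, so θ = 13.281°.

13°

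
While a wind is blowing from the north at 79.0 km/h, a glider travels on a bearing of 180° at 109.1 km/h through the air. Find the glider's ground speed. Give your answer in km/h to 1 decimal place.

188.1 km/h

Taking east as x and north as y: velocity relative to the air = (0.000, -109.100) km/h; the air relative to ground = (0.000, -79.000) km/h.
Velocity relative to ground = (0.000, -109.100) + (0.000, -79.000) = (0.000, -188.100) km/h.
Speed = |(0.000, -188.100)| = 188.100 km/h.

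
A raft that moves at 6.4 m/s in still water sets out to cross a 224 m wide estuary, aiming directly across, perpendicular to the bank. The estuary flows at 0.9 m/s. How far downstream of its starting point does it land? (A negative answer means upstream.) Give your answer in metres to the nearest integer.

32 m

Perpendicular speed = 6.400 m/s; crossing time = 224 / 6.400 = 35.000 s.
Net downstream speed = 0.900 m/s.
Drift = 0.900 × 35.000 = 31.500 m (downstream).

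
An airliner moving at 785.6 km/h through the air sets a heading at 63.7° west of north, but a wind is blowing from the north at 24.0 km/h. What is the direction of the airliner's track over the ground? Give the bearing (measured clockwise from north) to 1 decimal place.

294.7°

Taking east as x and north as y: velocity relative to the air = (-704.280, 348.077) km/h; the air relative to ground = (0.000, -24.000) km/h.
Velocity relative to ground = (-704.280, 348.077) + (0.000, -24.000) = (-704.280, 324.077) km/h.
Bearing = atan2(-704.28, 324.08) = 294.71° clockwise from north.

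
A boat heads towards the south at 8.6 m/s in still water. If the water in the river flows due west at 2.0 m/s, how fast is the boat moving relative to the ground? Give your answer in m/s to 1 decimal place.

Taking east as x and north as y: velocity relative to the water = (0.000, -8.600) m/s; the water relative to ground = (-2.000, 0.000) m/s.
Velocity relative to ground = (0.000, -8.600) + (-2.000, 0.000) = (-2.000, -8.600) m/s.
Speed = |(-2.000, -8.600)| = 8.829 m/s.

8.8 m/s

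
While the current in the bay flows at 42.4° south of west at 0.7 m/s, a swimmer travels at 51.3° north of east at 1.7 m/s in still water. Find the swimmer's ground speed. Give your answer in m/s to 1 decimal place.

1.0 m/s

Taking east as x and north as y: velocity relative to the water = (1.063, 1.327) m/s; the water relative to ground = (-0.517, -0.472) m/s.
Velocity relative to ground = (1.063, 1.327) + (-0.517, -0.472) = (0.546, 0.855) m/s.
Speed = |(0.546, 0.855)| = 1.014 m/s.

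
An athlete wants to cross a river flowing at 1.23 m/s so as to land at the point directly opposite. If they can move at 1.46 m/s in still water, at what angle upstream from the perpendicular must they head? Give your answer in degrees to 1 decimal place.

57.4°

To cancel the current, the upstream component of the athlete's velocity must equal the flow: 1.46 sin θ = 1.23.
sin θ = 1.23 / 1.46 = 0.8425.
θ = arcsin(0.8425) = 57.401°.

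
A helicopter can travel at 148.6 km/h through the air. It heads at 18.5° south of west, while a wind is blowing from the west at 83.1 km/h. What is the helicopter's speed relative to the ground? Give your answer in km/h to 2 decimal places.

Taking east as x and north as y: velocity relative to the air = (-140.921, -47.151) km/h; the air relative to ground = (83.100, 0.000) km/h.
Velocity relative to ground = (-140.921, -47.151) + (83.100, 0.000) = (-57.821, -47.151) km/h.
Speed = |(-57.821, -47.151)| = 74.609 km/h.

74.61 km/h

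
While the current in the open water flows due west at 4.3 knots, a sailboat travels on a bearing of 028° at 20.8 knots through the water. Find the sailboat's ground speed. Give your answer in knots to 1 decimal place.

Taking east as x and north as y: velocity relative to the water = (9.765, 18.365) knots; the water relative to ground = (-4.300, 0.000) knots.
Velocity relative to ground = (9.765, 18.365) + (-4.300, 0.000) = (5.465, 18.365) knots.
Speed = |(5.465, 18.365)| = 19.161 knots.

19.2 knots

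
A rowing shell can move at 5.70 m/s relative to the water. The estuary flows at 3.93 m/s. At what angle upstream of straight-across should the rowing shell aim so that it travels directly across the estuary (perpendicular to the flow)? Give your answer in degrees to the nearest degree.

44°

To cancel the current, the upstream component of the rowing shell's velocity must equal the flow: 5.70 sin θ = 3.93.
sin θ = 3.93 / 5.70 = 0.6895.
θ = arcsin(0.6895) = 43.588°.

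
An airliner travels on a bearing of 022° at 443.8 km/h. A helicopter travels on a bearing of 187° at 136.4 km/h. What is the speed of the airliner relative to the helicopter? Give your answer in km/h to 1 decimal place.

Taking east as x and north as y: airliner velocity = (166.250, 411.484) km/h; helicopter velocity = (-16.623, -135.383) km/h.
Velocity of airliner relative to helicopter = (166.250, 411.484) − (-16.623, -135.383) = (182.873, 546.867) km/h.
Magnitude = |(182.873, 546.867)| = 576.634 km/h.

576.6 km/h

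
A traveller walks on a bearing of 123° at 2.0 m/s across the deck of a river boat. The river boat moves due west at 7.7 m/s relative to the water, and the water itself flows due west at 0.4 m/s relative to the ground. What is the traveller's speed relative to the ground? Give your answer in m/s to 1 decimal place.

In east/north components (m/s): traveller relative to river boat = (1.677, -1.089); river boat relative to water = (-7.700, 0.000); water relative to ground = (-0.400, 0.000).
Sum = (-6.423, -1.089) m/s.
Speed = |(-6.423, -1.089)| = 6.514 m/s.

6.5 m/s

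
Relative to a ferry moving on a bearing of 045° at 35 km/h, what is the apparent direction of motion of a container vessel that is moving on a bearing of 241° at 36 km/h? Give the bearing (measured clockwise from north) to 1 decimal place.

Taking east as x and north as y: container vessel velocity = (-31.486, -17.453) km/h; ferry velocity = (24.749, 24.749) km/h.
Velocity of container vessel relative to ferry = (-31.486, -17.453) − (24.749, 24.749) = (-56.235, -42.202) km/h.
Bearing = atan2(-56.24, -42.20) = 233.11° clockwise from north.

233.1°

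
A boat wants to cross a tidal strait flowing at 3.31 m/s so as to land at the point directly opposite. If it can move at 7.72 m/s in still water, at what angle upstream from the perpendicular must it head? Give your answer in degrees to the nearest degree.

To cancel the current, the upstream component of the boat's velocity must equal the flow: 7.72 sin θ = 3.31.
sin θ = 3.31 / 7.72 = 0.4288.
θ = arcsin(0.4288) = 25.389°.

25°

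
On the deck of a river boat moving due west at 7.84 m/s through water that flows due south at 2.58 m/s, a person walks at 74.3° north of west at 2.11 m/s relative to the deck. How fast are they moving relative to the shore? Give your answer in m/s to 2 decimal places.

In east/north components (m/s): person relative to river boat = (-0.571, 2.031); river boat relative to water = (-7.840, 0.000); water relative to ground = (0.000, -2.580).
Sum = (-8.411, -0.549) m/s.
Speed = |(-8.411, -0.549)| = 8.429 m/s.

8.43 m/s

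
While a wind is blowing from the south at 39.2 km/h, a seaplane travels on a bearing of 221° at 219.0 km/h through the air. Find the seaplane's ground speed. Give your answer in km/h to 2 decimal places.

Taking east as x and north as y: velocity relative to the air = (-143.677, -165.281) km/h; the air relative to ground = (0.000, 39.200) km/h.
Velocity relative to ground = (-143.677, -165.281) + (0.000, 39.200) = (-143.677, -126.081) km/h.
Speed = |(-143.677, -126.081)| = 191.153 km/h.

191.15 km/h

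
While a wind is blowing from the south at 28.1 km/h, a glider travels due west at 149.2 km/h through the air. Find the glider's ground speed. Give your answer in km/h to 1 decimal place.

151.8 km/h

Taking east as x and north as y: velocity relative to the air = (-149.200, 0.000) km/h; the air relative to ground = (0.000, 28.100) km/h.
Velocity relative to ground = (-149.200, 0.000) + (0.000, 28.100) = (-149.200, 28.100) km/h.
Speed = |(-149.200, 28.100)| = 151.823 km/h.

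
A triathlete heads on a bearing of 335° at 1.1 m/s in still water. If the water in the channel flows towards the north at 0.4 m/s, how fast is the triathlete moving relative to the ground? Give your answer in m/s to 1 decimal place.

1.5 m/s

Taking east as x and north as y: velocity relative to the water = (-0.465, 0.997) m/s; the water relative to ground = (0.000, 0.400) m/s.
Velocity relative to ground = (-0.465, 0.997) + (0.000, 0.400) = (-0.465, 1.397) m/s.
Speed = |(-0.465, 1.397)| = 1.472 m/s.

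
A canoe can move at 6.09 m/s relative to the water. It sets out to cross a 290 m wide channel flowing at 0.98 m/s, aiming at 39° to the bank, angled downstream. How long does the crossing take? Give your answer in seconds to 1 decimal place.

75.7 s

The component of the canoe's velocity perpendicular to the bank is 6.09 × sin 39° = 3.833 m/s.
Only the cross-stream component determines the crossing time; the current contributes nothing perpendicular to the bank.
Time = 290 / 3.833 = 75.667 s.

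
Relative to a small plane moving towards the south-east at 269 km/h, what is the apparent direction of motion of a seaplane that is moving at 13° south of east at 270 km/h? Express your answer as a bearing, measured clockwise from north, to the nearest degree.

029°

Taking east as x and north as y: seaplane velocity = (263.080, -60.737) km/h; small plane velocity = (190.212, -190.212) km/h.
Velocity of seaplane relative to small plane = (263.080, -60.737) − (190.212, -190.212) = (72.868, 129.475) km/h.
Bearing = atan2(72.87, 129.47) = 29.37° clockwise from north.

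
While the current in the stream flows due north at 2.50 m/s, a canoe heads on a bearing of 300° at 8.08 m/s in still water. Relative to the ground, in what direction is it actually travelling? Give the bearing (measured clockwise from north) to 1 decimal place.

Taking east as x and north as y: velocity relative to the water = (-6.997, 4.040) m/s; the water relative to ground = (0.000, 2.500) m/s.
Velocity relative to ground = (-6.997, 4.040) + (0.000, 2.500) = (-6.997, 6.540) m/s.
Bearing = atan2(-7.00, 6.54) = 313.06° clockwise from north.

313.1°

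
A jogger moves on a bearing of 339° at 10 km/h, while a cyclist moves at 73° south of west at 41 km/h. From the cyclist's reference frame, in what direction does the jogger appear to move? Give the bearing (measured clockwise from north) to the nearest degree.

Taking east as x and north as y: jogger velocity = (-3.584, 9.336) km/h; cyclist velocity = (-11.987, -39.208) km/h.
Velocity of jogger relative to cyclist = (-3.584, 9.336) − (-11.987, -39.208) = (8.404, 48.544) km/h.
Bearing = atan2(8.40, 48.54) = 9.82° clockwise from north.

010°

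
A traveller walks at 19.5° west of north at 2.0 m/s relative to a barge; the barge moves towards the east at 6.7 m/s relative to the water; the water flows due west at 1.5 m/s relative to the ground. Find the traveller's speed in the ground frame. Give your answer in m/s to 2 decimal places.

In east/north components (m/s): traveller relative to barge = (-0.668, 1.885); barge relative to water = (6.700, 0.000); water relative to ground = (-1.500, 0.000).
Sum = (4.532, 1.885) m/s.
Speed = |(4.532, 1.885)| = 4.909 m/s.

4.91 m/s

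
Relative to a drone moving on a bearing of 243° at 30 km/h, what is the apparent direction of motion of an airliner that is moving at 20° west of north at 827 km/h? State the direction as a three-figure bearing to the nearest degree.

Taking east as x and north as y: airliner velocity = (-282.851, 777.126) km/h; drone velocity = (-26.730, -13.620) km/h.
Velocity of airliner relative to drone = (-282.851, 777.126) − (-26.730, -13.620) = (-256.120, 790.746) km/h.
Bearing = atan2(-256.12, 790.75) = 342.05° clockwise from north.

342°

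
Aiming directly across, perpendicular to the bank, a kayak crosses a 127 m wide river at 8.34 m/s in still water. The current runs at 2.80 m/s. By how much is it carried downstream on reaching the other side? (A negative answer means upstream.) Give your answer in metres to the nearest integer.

43 m

Perpendicular speed = 8.340 m/s; crossing time = 127 / 8.340 = 15.228 s.
Net downstream speed = 2.800 m/s.
Drift = 2.800 × 15.228 = 42.638 m (downstream).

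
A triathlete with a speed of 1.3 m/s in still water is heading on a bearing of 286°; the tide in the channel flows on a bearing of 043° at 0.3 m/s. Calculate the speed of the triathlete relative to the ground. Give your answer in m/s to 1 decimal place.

1.2 m/s

Taking east as x and north as y: velocity relative to the water = (-1.250, 0.358) m/s; the water relative to ground = (0.205, 0.219) m/s.
Velocity relative to ground = (-1.250, 0.358) + (0.205, 0.219) = (-1.045, 0.578) m/s.
Speed = |(-1.045, 0.578)| = 1.194 m/s.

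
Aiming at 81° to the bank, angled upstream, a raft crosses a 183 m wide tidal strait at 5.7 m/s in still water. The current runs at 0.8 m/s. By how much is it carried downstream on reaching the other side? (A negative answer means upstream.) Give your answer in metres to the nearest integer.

Perpendicular speed = 5.630 m/s; crossing time = 183 / 5.630 = 32.505 s.
Net downstream speed = -0.092 m/s.
Drift = -0.092 × 32.505 = -2.980 m (upstream).

-3 m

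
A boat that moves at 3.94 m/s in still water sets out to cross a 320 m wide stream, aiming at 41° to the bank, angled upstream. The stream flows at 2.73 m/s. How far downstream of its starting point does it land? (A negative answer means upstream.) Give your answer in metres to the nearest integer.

-30 m

Perpendicular speed = 2.585 m/s; crossing time = 320 / 2.585 = 123.797 s.
Net downstream speed = -0.244 m/s.
Drift = -0.244 × 123.797 = -30.152 m (upstream).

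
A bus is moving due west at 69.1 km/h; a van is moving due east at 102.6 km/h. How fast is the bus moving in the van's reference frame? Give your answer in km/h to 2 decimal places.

Taking east as x and north as y: bus velocity = (-69.100, 0.000) km/h; van velocity = (102.600, 0.000) km/h.
Velocity of bus relative to van = (-69.100, 0.000) − (102.600, 0.000) = (-171.700, 0.000) km/h.
Magnitude = |(-171.700, 0.000)| = 171.700 km/h.

171.70 km/h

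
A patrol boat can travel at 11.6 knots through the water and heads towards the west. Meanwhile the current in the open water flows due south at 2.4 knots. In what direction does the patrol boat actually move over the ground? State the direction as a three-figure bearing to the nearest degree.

Taking east as x and north as y: velocity relative to the water = (-11.600, 0.000) knots; the water relative to ground = (0.000, -2.400) knots.
Velocity relative to ground = (-11.600, 0.000) + (0.000, -2.400) = (-11.600, -2.400) knots.
Bearing = atan2(-11.60, -2.40) = 258.31° clockwise from north.

258°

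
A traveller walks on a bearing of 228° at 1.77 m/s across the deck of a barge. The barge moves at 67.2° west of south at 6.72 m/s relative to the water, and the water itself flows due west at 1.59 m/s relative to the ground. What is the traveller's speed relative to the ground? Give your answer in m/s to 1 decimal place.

9.9 m/s

In east/north components (m/s): traveller relative to barge = (-1.315, -1.184); barge relative to water = (-6.195, -2.604); water relative to ground = (-1.590, 0.000).
Sum = (-9.100, -3.788) m/s.
Speed = |(-9.100, -3.788)| = 9.857 m/s.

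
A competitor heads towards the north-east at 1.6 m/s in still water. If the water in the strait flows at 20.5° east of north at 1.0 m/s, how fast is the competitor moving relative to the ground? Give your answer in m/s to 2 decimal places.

2.54 m/s

Taking east as x and north as y: velocity relative to the water = (1.131, 1.131) m/s; the water relative to ground = (0.350, 0.937) m/s.
Velocity relative to ground = (1.131, 1.131) + (0.350, 0.937) = (1.482, 2.068) m/s.
Speed = |(1.482, 2.068)| = 2.544 m/s.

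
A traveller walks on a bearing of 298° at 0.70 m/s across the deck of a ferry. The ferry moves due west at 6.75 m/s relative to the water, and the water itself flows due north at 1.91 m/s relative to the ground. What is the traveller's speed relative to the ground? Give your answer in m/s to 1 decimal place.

In east/north components (m/s): traveller relative to ferry = (-0.618, 0.329); ferry relative to water = (-6.750, 0.000); water relative to ground = (0.000, 1.910).
Sum = (-7.368, 2.239) m/s.
Speed = |(-7.368, 2.239)| = 7.701 m/s.

7.7 m/s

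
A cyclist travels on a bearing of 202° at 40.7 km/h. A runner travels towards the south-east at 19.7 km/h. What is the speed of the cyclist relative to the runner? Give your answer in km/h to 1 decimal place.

37.7 km/h

Taking east as x and north as y: cyclist velocity = (-15.246, -37.736) km/h; runner velocity = (13.930, -13.930) km/h.
Velocity of cyclist relative to runner = (-15.246, -37.736) − (13.930, -13.930) = (-29.176, -23.806) km/h.
Magnitude = |(-29.176, -23.806)| = 37.656 km/h.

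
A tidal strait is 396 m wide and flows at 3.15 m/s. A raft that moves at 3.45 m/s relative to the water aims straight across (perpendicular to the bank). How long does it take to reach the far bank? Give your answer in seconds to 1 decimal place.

The component of the raft's velocity perpendicular to the bank is 3.45 m/s.
The current is parallel to the bank, so it does not affect the crossing time.
Time = 396 / 3.450 = 114.783 s.

114.8 s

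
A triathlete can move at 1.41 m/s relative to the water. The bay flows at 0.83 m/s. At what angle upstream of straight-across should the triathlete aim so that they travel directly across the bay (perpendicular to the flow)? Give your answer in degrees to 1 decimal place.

To cancel the current, the upstream component of the triathlete's velocity must equal the flow: 1.41 sin θ = 0.83.
sin θ = 0.83 / 1.41 = 0.5887.
θ = arcsin(0.5887) = 36.061°.

36.1°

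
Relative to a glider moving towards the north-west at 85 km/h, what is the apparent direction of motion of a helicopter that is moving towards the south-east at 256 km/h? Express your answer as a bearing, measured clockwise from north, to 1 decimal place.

135.0°

Taking east as x and north as y: helicopter velocity = (181.019, -181.019) km/h; glider velocity = (-60.104, 60.104) km/h.
Velocity of helicopter relative to glider = (181.019, -181.019) − (-60.104, 60.104) = (241.123, -241.123) km/h.
Bearing = atan2(241.12, -241.12) = 135.00° clockwise from north.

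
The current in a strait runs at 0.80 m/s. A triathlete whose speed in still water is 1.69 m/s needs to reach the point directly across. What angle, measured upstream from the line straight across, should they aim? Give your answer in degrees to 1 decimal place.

28.3°

To cancel the current, the upstream component of the triathlete's velocity must equal the flow: 1.69 sin θ = 0.80.
sin θ = 0.80 / 1.69 = 0.4734.
θ = arcsin(0.4734) = 28.253°.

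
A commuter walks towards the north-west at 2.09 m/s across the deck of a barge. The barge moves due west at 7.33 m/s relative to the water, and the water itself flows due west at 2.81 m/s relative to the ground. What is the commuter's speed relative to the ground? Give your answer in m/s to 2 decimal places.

11.71 m/s

In east/north components (m/s): commuter relative to barge = (-1.478, 1.478); barge relative to water = (-7.330, 0.000); water relative to ground = (-2.810, 0.000).
Sum = (-11.618, 1.478) m/s.
Speed = |(-11.618, 1.478)| = 11.711 m/s.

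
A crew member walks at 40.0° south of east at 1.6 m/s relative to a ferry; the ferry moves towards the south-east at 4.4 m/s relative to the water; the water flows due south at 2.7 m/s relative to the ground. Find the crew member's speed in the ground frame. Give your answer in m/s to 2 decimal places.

In east/north components (m/s): crew member relative to ferry = (1.226, -1.028); ferry relative to water = (3.111, -3.111); water relative to ground = (0.000, -2.700).
Sum = (4.337, -6.840) m/s.
Speed = |(4.337, -6.840)| = 8.099 m/s.

8.10 m/s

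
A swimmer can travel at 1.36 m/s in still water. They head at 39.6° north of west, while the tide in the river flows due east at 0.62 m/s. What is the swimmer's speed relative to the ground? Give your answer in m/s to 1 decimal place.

1.0 m/s

Taking east as x and north as y: velocity relative to the water = (-1.048, 0.867) m/s; the water relative to ground = (0.620, 0.000) m/s.
Velocity relative to ground = (-1.048, 0.867) + (0.620, 0.000) = (-0.428, 0.867) m/s.
Speed = |(-0.428, 0.867)| = 0.967 m/s.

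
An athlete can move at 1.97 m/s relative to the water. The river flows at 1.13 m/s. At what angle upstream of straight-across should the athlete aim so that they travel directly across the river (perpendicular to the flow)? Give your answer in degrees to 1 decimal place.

35.0°

To cancel the current, the upstream component of the athlete's velocity must equal the flow: 1.97 sin θ = 1.13.
sin θ = 1.13 / 1.97 = 0.5736.
θ = arcsin(0.5736) = 35.002°.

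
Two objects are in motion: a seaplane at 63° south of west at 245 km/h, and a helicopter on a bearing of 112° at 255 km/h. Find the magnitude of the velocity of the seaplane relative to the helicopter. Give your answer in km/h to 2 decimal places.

368.70 km/h

Taking east as x and north as y: seaplane velocity = (-111.228, -218.297) km/h; helicopter velocity = (236.432, -95.525) km/h.
Velocity of seaplane relative to helicopter = (-111.228, -218.297) − (236.432, -95.525) = (-347.660, -122.772) km/h.
Magnitude = |(-347.660, -122.772)| = 368.701 km/h.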